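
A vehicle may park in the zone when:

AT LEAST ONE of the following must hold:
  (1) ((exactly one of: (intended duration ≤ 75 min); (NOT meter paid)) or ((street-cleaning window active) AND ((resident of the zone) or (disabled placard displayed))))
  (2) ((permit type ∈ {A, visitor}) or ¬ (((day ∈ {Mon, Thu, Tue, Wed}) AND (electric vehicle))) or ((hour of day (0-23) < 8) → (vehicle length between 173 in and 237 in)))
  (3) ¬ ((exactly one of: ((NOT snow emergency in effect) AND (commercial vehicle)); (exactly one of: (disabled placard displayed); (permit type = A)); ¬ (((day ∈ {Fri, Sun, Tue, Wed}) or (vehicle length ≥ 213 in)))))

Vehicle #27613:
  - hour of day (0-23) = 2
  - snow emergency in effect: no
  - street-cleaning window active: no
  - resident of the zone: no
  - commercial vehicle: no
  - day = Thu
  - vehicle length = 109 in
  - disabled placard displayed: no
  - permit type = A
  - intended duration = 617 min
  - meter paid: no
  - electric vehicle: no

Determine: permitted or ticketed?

Atomic conditions:
  intended duration ≤ 75 min: 617 ≤ 75 is false
  NOT meter paid: no → true
  street-cleaning window active: no → false
  resident of the zone: no → false
  disabled placard displayed: no → false
  permit type ∈ {A, visitor}: A is in the set → true
  day ∈ {Mon, Thu, Tue, Wed}: Thu is in the set → true
  electric vehicle: no → false
  hour of day (0-23) < 8: 2 < 8 is true
  vehicle length between 173 in and 237 in: 109 in [173, 237] is false
  NOT snow emergency in effect: no → true
  commercial vehicle: no → false
  permit type = A: A == A is true
  day ∈ {Fri, Sun, Tue, Wed}: Thu is not in the set → false
  vehicle length ≥ 213 in: 109 ≥ 213 is false
Combine:
[1.1] exactly-one(false, true) = true
[1.2.2] false OR false = false
[1.2] false AND false = false
[1] true OR false = true
[2.2.1] true AND false = false
[2.2] NOT false = true
[2.3] true → false = false
[2] true OR true OR false = true
[3.1.1] true AND false = false
[3.1.2] exactly-one(false, true) = true
[3.1.3.1] false OR false = false
[3.1.3] NOT false = true
[3.1] exactly-one(false, true, true) = false
[3] NOT false = true
[root] true OR true OR true = true
Overall: true → permitted

Permitted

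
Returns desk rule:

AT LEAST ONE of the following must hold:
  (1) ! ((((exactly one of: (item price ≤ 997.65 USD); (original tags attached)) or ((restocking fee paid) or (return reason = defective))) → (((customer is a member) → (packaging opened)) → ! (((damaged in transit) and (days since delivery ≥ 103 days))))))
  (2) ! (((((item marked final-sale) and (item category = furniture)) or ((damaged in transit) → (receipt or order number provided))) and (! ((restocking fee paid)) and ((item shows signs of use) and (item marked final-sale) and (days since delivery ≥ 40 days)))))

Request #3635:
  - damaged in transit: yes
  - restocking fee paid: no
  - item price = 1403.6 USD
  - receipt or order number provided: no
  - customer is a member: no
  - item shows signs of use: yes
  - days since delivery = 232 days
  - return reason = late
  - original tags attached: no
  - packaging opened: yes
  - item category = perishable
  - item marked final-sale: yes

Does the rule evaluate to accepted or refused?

Atomic conditions:
  item price ≤ 997.65 USD: 1403.6 ≤ 997.65 is false
  original tags attached: no → false
  restocking fee paid: no → false
  return reason = defective: late == defective is false
  customer is a member: no → false
  packaging opened: yes → true
  damaged in transit: yes → true
  days since delivery ≥ 103 days: 232 ≥ 103 is true
  item marked final-sale: yes → true
  item category = furniture: perishable == furniture is false
  receipt or order number provided: no → false
  item shows signs of use: yes → true
  days since delivery ≥ 40 days: 232 ≥ 40 is true
Combine:
[1.1.1.1] exactly-one(false, false) = false
[1.1.1.2] false OR false = false
[1.1.1] false OR false = false
[1.1.2.1] false → true (antecedent false ⇒ implication holds) = true
[1.1.2.2.1] true AND true = true
[1.1.2.2] NOT true = false
[1.1.2] true → false = false
[1.1] false → false (antecedent false ⇒ implication holds) = true
[1] NOT true = false
[2.1.1.1] true AND false = false
[2.1.1.2] true → false = false
[2.1.1] false OR false = false
[2.1.2.1] NOT false = true
[2.1.2.2] true AND true AND true = true
[2.1.2] true AND true = true
[2.1] false AND true = false
[2] NOT false = true
[root] false OR true = true
Overall: true → accepted

Accepted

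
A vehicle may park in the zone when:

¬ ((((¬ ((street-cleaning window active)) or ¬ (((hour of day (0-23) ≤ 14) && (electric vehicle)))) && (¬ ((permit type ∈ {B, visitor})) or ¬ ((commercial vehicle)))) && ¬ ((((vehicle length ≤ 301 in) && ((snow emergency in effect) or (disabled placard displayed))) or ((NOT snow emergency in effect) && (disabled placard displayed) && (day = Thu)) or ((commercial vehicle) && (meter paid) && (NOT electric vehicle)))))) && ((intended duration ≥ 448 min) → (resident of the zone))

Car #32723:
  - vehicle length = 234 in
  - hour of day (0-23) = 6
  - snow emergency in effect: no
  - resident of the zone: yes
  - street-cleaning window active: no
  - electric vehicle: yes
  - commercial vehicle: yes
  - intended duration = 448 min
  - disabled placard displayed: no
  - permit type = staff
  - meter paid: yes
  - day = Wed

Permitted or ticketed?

Ticketed

Atomic conditions:
  street-cleaning window active: no → false
  hour of day (0-23) ≤ 14: 6 ≤ 14 is true
  electric vehicle: yes → true
  permit type ∈ {B, visitor}: staff is not in the set → false
  commercial vehicle: yes → true
  vehicle length ≤ 301 in: 234 ≤ 301 is true
  snow emergency in effect: no → false
  disabled placard displayed: no → false
  NOT snow emergency in effect: no → true
  day = Thu: Wed == Thu is false
  meter paid: yes → true
  NOT electric vehicle: yes → false
  intended duration ≥ 448 min: 448 ≥ 448 is true
  resident of the zone: yes → true
Combine:
[1.1.1.1.1] NOT false = true
[1.1.1.1.2.1] true AND true = true
[1.1.1.1.2] NOT true = false
[1.1.1.1] true OR false = true
[1.1.1.2.1] NOT false = true
[1.1.1.2.2] NOT true = false
[1.1.1.2] true OR false = true
[1.1.1] true AND true = true
[1.1.2.1.1.2] false OR false = false
[1.1.2.1.1] true AND false = false
[1.1.2.1.2] true AND false AND false = false
[1.1.2.1.3] true AND true AND false = false
[1.1.2.1] false OR false OR false = false
[1.1.2] NOT false = true
[1.1] true AND true = true
[1] NOT true = false
[2] true → true = true
[root] false AND true = false
Overall: false → ticketed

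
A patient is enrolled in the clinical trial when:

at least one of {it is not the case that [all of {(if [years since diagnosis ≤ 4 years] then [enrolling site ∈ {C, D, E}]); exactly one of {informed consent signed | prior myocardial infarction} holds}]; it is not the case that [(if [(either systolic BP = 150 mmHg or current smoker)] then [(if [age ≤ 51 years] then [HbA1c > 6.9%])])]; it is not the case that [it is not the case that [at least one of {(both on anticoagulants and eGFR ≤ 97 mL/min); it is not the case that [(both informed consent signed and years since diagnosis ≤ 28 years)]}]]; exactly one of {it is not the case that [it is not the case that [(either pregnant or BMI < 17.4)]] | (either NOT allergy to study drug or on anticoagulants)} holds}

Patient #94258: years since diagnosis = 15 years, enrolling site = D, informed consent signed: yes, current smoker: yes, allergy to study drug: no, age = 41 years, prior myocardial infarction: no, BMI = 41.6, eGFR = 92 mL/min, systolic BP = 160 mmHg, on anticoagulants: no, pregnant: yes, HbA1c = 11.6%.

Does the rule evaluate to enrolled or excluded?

Excluded

Atomic conditions:
  years since diagnosis ≤ 4 years: 15 ≤ 4 is false
  enrolling site ∈ {C, D, E}: D is in the set → true
  informed consent signed: yes → true
  prior myocardial infarction: no → false
  systolic BP = 150 mmHg: 160 == 150 is false
  current smoker: yes → true
  age ≤ 51 years: 41 ≤ 51 is true
  HbA1c > 6.9%: 11.6 > 6.9 is true
  on anticoagulants: no → false
  eGFR ≤ 97 mL/min: 92 ≤ 97 is true
  years since diagnosis ≤ 28 years: 15 ≤ 28 is true
  pregnant: yes → true
  BMI < 17.4: 41.6 < 17.4 is false
  NOT allergy to study drug: no → true
Combine:
[1.1.1] false → true (antecedent false ⇒ implication holds) = true
[1.1.2] exactly-one(true, false) = true
[1.1] true AND true = true
[1] NOT true = false
[2.1.1] false OR true = true
[2.1.2] true → true = true
[2.1] true → true = true
[2] NOT true = false
[3.1.1.1] false AND true = false
[3.1.1.2.1] true AND true = true
[3.1.1.2] NOT true = false
[3.1.1] false OR false = false
[3.1] NOT false = true
[3] NOT true = false
[4.1.1.1] true OR false = true
[4.1.1] NOT true = false
[4.1] NOT false = true
[4.2] true OR false = true
[4] exactly-one(true, true) = false
[root] false OR false OR false OR false = false
Overall: false → excluded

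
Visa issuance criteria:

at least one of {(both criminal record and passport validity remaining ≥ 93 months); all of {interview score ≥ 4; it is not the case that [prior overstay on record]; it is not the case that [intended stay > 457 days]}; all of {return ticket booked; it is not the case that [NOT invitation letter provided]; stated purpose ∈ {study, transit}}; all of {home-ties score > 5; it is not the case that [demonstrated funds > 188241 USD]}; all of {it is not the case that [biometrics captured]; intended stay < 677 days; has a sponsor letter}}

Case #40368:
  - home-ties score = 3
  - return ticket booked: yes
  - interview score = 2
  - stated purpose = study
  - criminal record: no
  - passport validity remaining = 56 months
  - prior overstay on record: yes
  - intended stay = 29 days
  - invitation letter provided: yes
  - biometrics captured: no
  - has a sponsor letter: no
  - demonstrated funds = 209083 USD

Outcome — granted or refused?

Granted

Atomic conditions:
  criminal record: no → false
  passport validity remaining ≥ 93 months: 56 ≥ 93 is false
  interview score ≥ 4: 2 ≥ 4 is false
  prior overstay on record: yes → true
  intended stay > 457 days: 29 > 457 is false
  return ticket booked: yes → true
  NOT invitation letter provided: yes → false
  stated purpose ∈ {study, transit}: study is in the set → true
  home-ties score > 5: 3 > 5 is false
  demonstrated funds > 188241 USD: 209083 > 188241 is true
  biometrics captured: no → false
  intended stay < 677 days: 29 < 677 is true
  has a sponsor letter: no → false
Combine:
[1] false AND false = false
[2.2] NOT true = false
[2.3] NOT false = true
[2] false AND false AND true = false
[3.2] NOT false = true
[3] true AND true AND true = true
[4.2] NOT true = false
[4] false AND false = false
[5.1] NOT false = true
[5] true AND true AND false = false
[root] false OR false OR true OR false OR false = true
Overall: true → granted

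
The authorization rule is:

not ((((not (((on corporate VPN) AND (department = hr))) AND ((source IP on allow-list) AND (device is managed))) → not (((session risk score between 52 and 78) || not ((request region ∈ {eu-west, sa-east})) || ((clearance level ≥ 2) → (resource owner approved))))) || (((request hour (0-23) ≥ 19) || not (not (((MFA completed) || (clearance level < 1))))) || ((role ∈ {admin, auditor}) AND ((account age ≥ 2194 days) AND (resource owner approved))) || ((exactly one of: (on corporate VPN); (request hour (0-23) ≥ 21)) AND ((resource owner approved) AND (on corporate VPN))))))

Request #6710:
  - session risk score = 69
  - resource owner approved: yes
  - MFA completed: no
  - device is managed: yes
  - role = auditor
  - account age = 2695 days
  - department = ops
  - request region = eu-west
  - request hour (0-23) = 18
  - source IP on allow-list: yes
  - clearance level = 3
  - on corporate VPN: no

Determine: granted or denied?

Denied

Atomic conditions:
  on corporate VPN: no → false
  department = hr: ops == hr is false
  source IP on allow-list: yes → true
  device is managed: yes → true
  session risk score between 52 and 78: 69 in [52, 78] is true
  request region ∈ {eu-west, sa-east}: eu-west is in the set → true
  clearance level ≥ 2: 3 ≥ 2 is true
  resource owner approved: yes → true
  request hour (0-23) ≥ 19: 18 ≥ 19 is false
  MFA completed: no → false
  clearance level < 1: 3 < 1 is false
  role ∈ {admin, auditor}: auditor is in the set → true
  account age ≥ 2194 days: 2695 ≥ 2194 is true
  request hour (0-23) ≥ 21: 18 ≥ 21 is false
Combine:
[1.1.1.1.1] false AND false = false
[1.1.1.1] NOT false = true
[1.1.1.2] true AND true = true
[1.1.1] true AND true = true
[1.1.2.1.2] NOT true = false
[1.1.2.1.3] true → true = true
[1.1.2.1] true OR false OR true = true
[1.1.2] NOT true = false
[1.1] true → false = false
[1.2.1.2.1.1] false OR false = false
[1.2.1.2.1] NOT false = true
[1.2.1.2] NOT true = false
[1.2.1] false OR false = false
[1.2.2.2] true AND true = true
[1.2.2] true AND true = true
[1.2.3.1] exactly-one(false, false) = false
[1.2.3.2] true AND false = false
[1.2.3] false AND false = false
[1.2] false OR true OR false = true
[1] false OR true = true
[root] NOT true = false
Overall: false → denied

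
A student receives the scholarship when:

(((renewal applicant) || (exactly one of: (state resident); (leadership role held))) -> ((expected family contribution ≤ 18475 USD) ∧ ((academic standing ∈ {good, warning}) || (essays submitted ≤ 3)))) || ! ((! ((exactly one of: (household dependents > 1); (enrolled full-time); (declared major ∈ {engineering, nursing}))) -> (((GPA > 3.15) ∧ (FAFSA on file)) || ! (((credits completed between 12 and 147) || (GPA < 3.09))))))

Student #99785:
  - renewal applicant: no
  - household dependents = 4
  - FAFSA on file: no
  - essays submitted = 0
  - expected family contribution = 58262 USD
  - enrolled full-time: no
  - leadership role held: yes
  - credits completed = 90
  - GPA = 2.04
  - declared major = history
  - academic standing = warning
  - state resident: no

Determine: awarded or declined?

Atomic conditions:
  renewal applicant: no → false
  state resident: no → false
  leadership role held: yes → true
  expected family contribution ≤ 18475 USD: 58262 ≤ 18475 is false
  academic standing ∈ {good, warning}: warning is in the set → true
  essays submitted ≤ 3: 0 ≤ 3 is true
  household dependents > 1: 4 > 1 is true
  enrolled full-time: no → false
  declared major ∈ {engineering, nursing}: history is not in the set → false
  GPA > 3.15: 2.04 > 3.15 is false
  FAFSA on file: no → false
  credits completed between 12 and 147: 90 in [12, 147] is true
  GPA < 3.09: 2.04 < 3.09 is true
Combine:
[1.1.2] exactly-one(false, true) = true
[1.1] false OR true = true
[1.2.2] true OR true = true
[1.2] false AND true = false
[1] true → false = false
[2.1.1.1] exactly-one(true, false, false) = true
[2.1.1] NOT true = false
[2.1.2.1] false AND false = false
[2.1.2.2.1] true OR true = true
[2.1.2.2] NOT true = false
[2.1.2] false OR false = false
[2.1] false → false (antecedent false ⇒ implication holds) = true
[2] NOT true = false
[root] false OR false = false
Overall: false → declined

Declined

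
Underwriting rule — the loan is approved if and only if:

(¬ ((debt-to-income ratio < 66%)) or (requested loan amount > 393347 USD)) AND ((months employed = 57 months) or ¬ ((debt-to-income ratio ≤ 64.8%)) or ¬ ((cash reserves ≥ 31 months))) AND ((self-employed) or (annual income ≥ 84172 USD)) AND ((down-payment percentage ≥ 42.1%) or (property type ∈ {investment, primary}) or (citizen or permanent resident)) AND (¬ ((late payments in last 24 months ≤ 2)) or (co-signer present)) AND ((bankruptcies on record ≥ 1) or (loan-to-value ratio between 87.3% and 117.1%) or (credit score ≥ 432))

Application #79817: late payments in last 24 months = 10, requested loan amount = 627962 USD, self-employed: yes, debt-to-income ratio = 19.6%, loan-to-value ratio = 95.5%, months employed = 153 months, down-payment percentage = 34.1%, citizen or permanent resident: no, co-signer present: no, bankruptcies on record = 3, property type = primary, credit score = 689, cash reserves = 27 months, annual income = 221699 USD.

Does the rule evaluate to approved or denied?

Approved

Atomic conditions:
  debt-to-income ratio < 66%: 19.6 < 66 is true
  requested loan amount > 393347 USD: 627962 > 393347 is true
  months employed = 57 months: 153 == 57 is false
  debt-to-income ratio ≤ 64.8%: 19.6 ≤ 64.8 is true
  cash reserves ≥ 31 months: 27 ≥ 31 is false
  self-employed: yes → true
  annual income ≥ 84172 USD: 221699 ≥ 84172 is true
  down-payment percentage ≥ 42.1%: 34.1 ≥ 42.1 is false
  property type ∈ {investment, primary}: primary is in the set → true
  citizen or permanent resident: no → false
  late payments in last 24 months ≤ 2: 10 ≤ 2 is false
  co-signer present: no → false
  bankruptcies on record ≥ 1: 3 ≥ 1 is true
  loan-to-value ratio between 87.3% and 117.1%: 95.5 in [87.3, 117.1] is true
  credit score ≥ 432: 689 ≥ 432 is true
Combine:
[1.1] NOT true = false
[1] false OR true = true
[2.2] NOT true = false
[2.3] NOT false = true
[2] false OR false OR true = true
[3] true OR true = true
[4] false OR true OR false = true
[5.1] NOT false = true
[5] true OR false = true
[6] true OR true OR true = true
[root] true AND true AND true AND true AND true AND true = true
Overall: true → approved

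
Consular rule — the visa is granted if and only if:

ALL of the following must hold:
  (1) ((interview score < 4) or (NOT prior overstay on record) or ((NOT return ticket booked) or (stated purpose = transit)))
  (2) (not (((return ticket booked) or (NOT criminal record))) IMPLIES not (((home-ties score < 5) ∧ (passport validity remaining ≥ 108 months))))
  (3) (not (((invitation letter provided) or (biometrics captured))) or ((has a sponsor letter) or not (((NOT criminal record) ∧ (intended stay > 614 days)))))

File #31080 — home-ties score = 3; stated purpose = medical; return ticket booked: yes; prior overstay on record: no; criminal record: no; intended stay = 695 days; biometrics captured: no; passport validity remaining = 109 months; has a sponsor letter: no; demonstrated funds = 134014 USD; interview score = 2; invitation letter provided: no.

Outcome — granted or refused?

Granted

Atomic conditions:
  interview score < 4: 2 < 4 is true
  NOT prior overstay on record: no → true
  NOT return ticket booked: yes → false
  stated purpose = transit: medical == transit is false
  return ticket booked: yes → true
  NOT criminal record: no → true
  home-ties score < 5: 3 < 5 is true
  passport validity remaining ≥ 108 months: 109 ≥ 108 is true
  invitation letter provided: no → false
  biometrics captured: no → false
  has a sponsor letter: no → false
  intended stay > 614 days: 695 > 614 is true
Combine:
[1.3] false OR false = false
[1] true OR true OR false = true
[2.1.1] true OR true = true
[2.1] NOT true = false
[2.2.1] true AND true = true
[2.2] NOT true = false
[2] false → false (antecedent false ⇒ implication holds) = true
[3.1.1] false OR false = false
[3.1] NOT false = true
[3.2.2.1] true AND true = true
[3.2.2] NOT true = false
[3.2] false OR false = false
[3] true OR false = true
[root] true AND true AND true = true
Overall: true → granted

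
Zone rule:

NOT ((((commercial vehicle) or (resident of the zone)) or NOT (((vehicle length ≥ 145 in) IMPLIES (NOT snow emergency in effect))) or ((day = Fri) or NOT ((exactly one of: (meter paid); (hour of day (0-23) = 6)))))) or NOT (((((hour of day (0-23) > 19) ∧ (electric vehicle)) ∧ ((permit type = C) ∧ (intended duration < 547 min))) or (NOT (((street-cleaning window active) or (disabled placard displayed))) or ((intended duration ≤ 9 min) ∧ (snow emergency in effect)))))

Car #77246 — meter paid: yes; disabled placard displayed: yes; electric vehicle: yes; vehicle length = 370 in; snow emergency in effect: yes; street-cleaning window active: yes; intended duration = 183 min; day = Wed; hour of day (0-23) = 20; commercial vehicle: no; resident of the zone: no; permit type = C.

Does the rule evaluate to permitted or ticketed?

Ticketed

Atomic conditions:
  commercial vehicle: no → false
  resident of the zone: no → false
  vehicle length ≥ 145 in: 370 ≥ 145 is true
  NOT snow emergency in effect: yes → false
  day = Fri: Wed == Fri is false
  meter paid: yes → true
  hour of day (0-23) = 6: 20 == 6 is false
  hour of day (0-23) > 19: 20 > 19 is true
  electric vehicle: yes → true
  permit type = C: C == C is true
  intended duration < 547 min: 183 < 547 is true
  street-cleaning window active: yes → true
  disabled placard displayed: yes → true
  intended duration ≤ 9 min: 183 ≤ 9 is false
  snow emergency in effect: yes → true
Combine:
[1.1.1] false OR false = false
[1.1.2.1] true → false = false
[1.1.2] NOT false = true
[1.1.3.2.1] exactly-one(true, false) = true
[1.1.3.2] NOT true = false
[1.1.3] false OR false = false
[1.1] false OR true OR false = true
[1] NOT true = false
[2.1.1.1] true AND true = true
[2.1.1.2] true AND true = true
[2.1.1] true AND true = true
[2.1.2.1.1] true OR true = true
[2.1.2.1] NOT true = false
[2.1.2.2] false AND true = false
[2.1.2] false OR false = false
[2.1] true OR false = true
[2] NOT true = false
[root] false OR false = false
Overall: false → ticketed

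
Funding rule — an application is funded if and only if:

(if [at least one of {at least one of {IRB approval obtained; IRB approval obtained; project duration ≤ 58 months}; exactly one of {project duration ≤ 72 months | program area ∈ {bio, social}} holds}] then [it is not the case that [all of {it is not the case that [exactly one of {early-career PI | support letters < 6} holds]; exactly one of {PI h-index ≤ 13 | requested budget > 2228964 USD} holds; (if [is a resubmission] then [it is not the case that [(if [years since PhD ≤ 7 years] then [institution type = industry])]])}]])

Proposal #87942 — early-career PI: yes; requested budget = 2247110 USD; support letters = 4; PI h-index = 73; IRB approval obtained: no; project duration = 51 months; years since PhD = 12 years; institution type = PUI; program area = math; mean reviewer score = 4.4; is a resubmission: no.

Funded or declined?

Declined

Atomic conditions:
  IRB approval obtained: no → false
  project duration ≤ 58 months: 51 ≤ 58 is true
  project duration ≤ 72 months: 51 ≤ 72 is true
  program area ∈ {bio, social}: math is not in the set → false
  early-career PI: yes → true
  support letters < 6: 4 < 6 is true
  PI h-index ≤ 13: 73 ≤ 13 is false
  requested budget > 2228964 USD: 2247110 > 2228964 is true
  is a resubmission: no → false
  years since PhD ≤ 7 years: 12 ≤ 7 is false
  institution type = industry: PUI == industry is false
Combine:
[1.1] false OR false OR true = true
[1.2] exactly-one(true, false) = true
[1] true OR true = true
[2.1.1.1] exactly-one(true, true) = false
[2.1.1] NOT false = true
[2.1.2] exactly-one(false, true) = true
[2.1.3.2.1] false → false (antecedent false ⇒ implication holds) = true
[2.1.3.2] NOT true = false
[2.1.3] false → false (antecedent false ⇒ implication holds) = true
[2.1] true AND true AND true = true
[2] NOT true = false
[root] true → false = false
Overall: false → declined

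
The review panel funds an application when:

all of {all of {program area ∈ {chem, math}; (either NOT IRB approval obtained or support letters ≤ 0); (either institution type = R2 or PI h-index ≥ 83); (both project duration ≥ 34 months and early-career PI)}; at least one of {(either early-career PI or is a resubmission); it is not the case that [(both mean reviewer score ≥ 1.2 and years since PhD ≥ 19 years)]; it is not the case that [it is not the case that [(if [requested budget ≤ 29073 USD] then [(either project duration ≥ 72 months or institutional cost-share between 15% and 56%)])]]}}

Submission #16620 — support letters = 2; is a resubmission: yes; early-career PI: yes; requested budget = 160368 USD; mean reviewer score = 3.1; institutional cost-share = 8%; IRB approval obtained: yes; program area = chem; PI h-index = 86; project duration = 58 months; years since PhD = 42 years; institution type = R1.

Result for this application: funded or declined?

Declined

Atomic conditions:
  program area ∈ {chem, math}: chem is in the set → true
  NOT IRB approval obtained: yes → false
  support letters ≤ 0: 2 ≤ 0 is false
  institution type = R2: R1 == R2 is false
  PI h-index ≥ 83: 86 ≥ 83 is true
  project duration ≥ 34 months: 58 ≥ 34 is true
  early-career PI: yes → true
  is a resubmission: yes → true
  mean reviewer score ≥ 1.2: 3.1 ≥ 1.2 is true
  years since PhD ≥ 19 years: 42 ≥ 19 is true
  requested budget ≤ 29073 USD: 160368 ≤ 29073 is false
  project duration ≥ 72 months: 58 ≥ 72 is false
  institutional cost-share between 15% and 56%: 8 in [15, 56] is false
Combine:
[1.2] false OR false = false
[1.3] false OR true = true
[1.4] true AND true = true
[1] true AND false AND true AND true = false
[2.1] true OR true = true
[2.2.1] true AND true = true
[2.2] NOT true = false
[2.3.1.1.2] false OR false = false
[2.3.1.1] false → false (antecedent false ⇒ implication holds) = true
[2.3.1] NOT true = false
[2.3] NOT false = true
[2] true OR false OR true = true
[root] false AND true = false
Overall: false → declined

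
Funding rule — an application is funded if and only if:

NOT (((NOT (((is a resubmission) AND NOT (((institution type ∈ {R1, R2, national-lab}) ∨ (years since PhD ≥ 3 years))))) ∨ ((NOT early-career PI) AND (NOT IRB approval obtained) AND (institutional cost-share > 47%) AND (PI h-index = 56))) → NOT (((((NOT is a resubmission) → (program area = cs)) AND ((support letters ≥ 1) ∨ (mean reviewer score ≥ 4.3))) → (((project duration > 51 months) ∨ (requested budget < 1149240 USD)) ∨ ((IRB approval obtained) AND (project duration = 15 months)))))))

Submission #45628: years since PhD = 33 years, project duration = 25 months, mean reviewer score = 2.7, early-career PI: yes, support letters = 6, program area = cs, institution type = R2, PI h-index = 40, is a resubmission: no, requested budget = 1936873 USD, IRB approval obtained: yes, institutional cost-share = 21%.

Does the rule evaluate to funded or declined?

Declined

Atomic conditions:
  is a resubmission: no → false
  institution type ∈ {R1, R2, national-lab}: R2 is in the set → true
  years since PhD ≥ 3 years: 33 ≥ 3 is true
  NOT early-career PI: yes → false
  NOT IRB approval obtained: yes → false
  institutional cost-share > 47%: 21 > 47 is false
  PI h-index = 56: 40 == 56 is false
  NOT is a resubmission: no → true
  program area = cs: cs == cs is true
  support letters ≥ 1: 6 ≥ 1 is true
  mean reviewer score ≥ 4.3: 2.7 ≥ 4.3 is false
  project duration > 51 months: 25 > 51 is false
  requested budget < 1149240 USD: 1936873 < 1149240 is false
  IRB approval obtained: yes → true
  project duration = 15 months: 25 == 15 is false
Combine:
[1.1.1.1.2.1] true OR true = true
[1.1.1.1.2] NOT true = false
[1.1.1.1] false AND false = false
[1.1.1] NOT false = true
[1.1.2] false AND false AND false AND false = false
[1.1] true OR false = true
[1.2.1.1.1] true → true = true
[1.2.1.1.2] true OR false = true
[1.2.1.1] true AND true = true
[1.2.1.2.1] false OR false = false
[1.2.1.2.2] true AND false = false
[1.2.1.2] false OR false = false
[1.2.1] true → false = false
[1.2] NOT false = true
[1] true → true = true
[root] NOT true = false
Overall: false → declined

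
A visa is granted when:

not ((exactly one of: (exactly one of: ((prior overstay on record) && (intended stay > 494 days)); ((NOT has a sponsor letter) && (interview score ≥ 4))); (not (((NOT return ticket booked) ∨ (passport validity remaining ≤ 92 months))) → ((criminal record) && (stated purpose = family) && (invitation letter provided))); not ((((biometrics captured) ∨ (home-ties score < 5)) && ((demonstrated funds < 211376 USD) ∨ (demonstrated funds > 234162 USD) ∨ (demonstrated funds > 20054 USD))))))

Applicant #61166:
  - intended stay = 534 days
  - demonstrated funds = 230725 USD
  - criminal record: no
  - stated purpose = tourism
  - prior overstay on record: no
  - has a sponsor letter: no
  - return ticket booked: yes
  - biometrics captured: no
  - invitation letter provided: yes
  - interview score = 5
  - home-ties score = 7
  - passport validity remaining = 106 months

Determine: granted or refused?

Granted

Atomic conditions:
  prior overstay on record: no → false
  intended stay > 494 days: 534 > 494 is true
  NOT has a sponsor letter: no → true
  interview score ≥ 4: 5 ≥ 4 is true
  NOT return ticket booked: yes → false
  passport validity remaining ≤ 92 months: 106 ≤ 92 is false
  criminal record: no → false
  stated purpose = family: tourism == family is false
  invitation letter provided: yes → true
  biometrics captured: no → false
  home-ties score < 5: 7 < 5 is false
  demonstrated funds < 211376 USD: 230725 < 211376 is false
  demonstrated funds > 234162 USD: 230725 > 234162 is false
  demonstrated funds > 20054 USD: 230725 > 20054 is true
Combine:
[1.1.1] false AND true = false
[1.1.2] true AND true = true
[1.1] exactly-one(false, true) = true
[1.2.1.1] false OR false = false
[1.2.1] NOT false = true
[1.2.2] false AND false AND true = false
[1.2] true → false = false
[1.3.1.1] false OR false = false
[1.3.1.2] false OR false OR true = true
[1.3.1] false AND true = false
[1.3] NOT false = true
[1] exactly-one(true, false, true) = false
[root] NOT false = true
Overall: true → granted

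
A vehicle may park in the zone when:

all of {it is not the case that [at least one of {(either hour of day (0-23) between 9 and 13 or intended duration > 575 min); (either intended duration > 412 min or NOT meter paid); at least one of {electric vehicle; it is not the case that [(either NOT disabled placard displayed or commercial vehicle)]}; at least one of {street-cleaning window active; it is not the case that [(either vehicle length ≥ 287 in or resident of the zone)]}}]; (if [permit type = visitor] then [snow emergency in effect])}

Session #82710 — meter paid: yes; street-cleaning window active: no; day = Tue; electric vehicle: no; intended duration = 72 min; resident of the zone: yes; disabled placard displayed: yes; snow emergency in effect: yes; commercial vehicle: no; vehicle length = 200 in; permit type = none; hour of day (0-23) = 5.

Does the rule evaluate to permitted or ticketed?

Ticketed

Atomic conditions:
  hour of day (0-23) between 9 and 13: 5 in [9, 13] is false
  intended duration > 575 min: 72 > 575 is false
  intended duration > 412 min: 72 > 412 is false
  NOT meter paid: yes → false
  electric vehicle: no → false
  NOT disabled placard displayed: yes → false
  commercial vehicle: no → false
  street-cleaning window active: no → false
  vehicle length ≥ 287 in: 200 ≥ 287 is false
  resident of the zone: yes → true
  permit type = visitor: none == visitor is false
  snow emergency in effect: yes → true
Combine:
[1.1.1] false OR false = false
[1.1.2] false OR false = false
[1.1.3.2.1] false OR false = false
[1.1.3.2] NOT false = true
[1.1.3] false OR true = true
[1.1.4.2.1] false OR true = true
[1.1.4.2] NOT true = false
[1.1.4] false OR false = false
[1.1] false OR false OR true OR false = true
[1] NOT true = false
[2] false → true (antecedent false ⇒ implication holds) = true
[root] false AND true = false
Overall: false → ticketed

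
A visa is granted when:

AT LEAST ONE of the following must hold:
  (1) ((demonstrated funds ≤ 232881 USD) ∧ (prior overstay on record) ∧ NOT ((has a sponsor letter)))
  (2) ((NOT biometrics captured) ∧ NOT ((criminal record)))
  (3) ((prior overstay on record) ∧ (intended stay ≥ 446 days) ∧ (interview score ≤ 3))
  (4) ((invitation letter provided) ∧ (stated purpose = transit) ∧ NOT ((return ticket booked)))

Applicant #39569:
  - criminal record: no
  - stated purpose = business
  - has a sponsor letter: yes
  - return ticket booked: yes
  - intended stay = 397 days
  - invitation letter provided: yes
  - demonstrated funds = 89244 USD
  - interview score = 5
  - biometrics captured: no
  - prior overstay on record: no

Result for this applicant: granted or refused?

Atomic conditions:
  demonstrated funds ≤ 232881 USD: 89244 ≤ 232881 is true
  prior overstay on record: no → false
  has a sponsor letter: yes → true
  NOT biometrics captured: no → true
  criminal record: no → false
  intended stay ≥ 446 days: 397 ≥ 446 is false
  interview score ≤ 3: 5 ≤ 3 is false
  invitation letter provided: yes → true
  stated purpose = transit: business == transit is false
  return ticket booked: yes → true
Combine:
[1.3] NOT true = false
[1] true AND false AND false = false
[2.2] NOT false = true
[2] true AND true = true
[3] false AND false AND false = false
[4.3] NOT true = false
[4] true AND false AND false = false
[root] false OR true OR false OR false = true
Overall: true → granted

Granted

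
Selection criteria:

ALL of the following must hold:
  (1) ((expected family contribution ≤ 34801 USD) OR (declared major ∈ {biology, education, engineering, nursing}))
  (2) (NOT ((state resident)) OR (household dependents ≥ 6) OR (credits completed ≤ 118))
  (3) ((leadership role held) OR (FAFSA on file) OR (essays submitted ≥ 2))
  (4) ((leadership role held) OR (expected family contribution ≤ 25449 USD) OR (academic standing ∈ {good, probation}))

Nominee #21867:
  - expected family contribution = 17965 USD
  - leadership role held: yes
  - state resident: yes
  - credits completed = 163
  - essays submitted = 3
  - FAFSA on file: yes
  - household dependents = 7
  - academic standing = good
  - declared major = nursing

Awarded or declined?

Atomic conditions:
  expected family contribution ≤ 34801 USD: 17965 ≤ 34801 is true
  declared major ∈ {biology, education, engineering, nursing}: nursing is in the set → true
  state resident: yes → true
  household dependents ≥ 6: 7 ≥ 6 is true
  credits completed ≤ 118: 163 ≤ 118 is false
  leadership role held: yes → true
  FAFSA on file: yes → true
  essays submitted ≥ 2: 3 ≥ 2 is true
  expected family contribution ≤ 25449 USD: 17965 ≤ 25449 is true
  academic standing ∈ {good, probation}: good is in the set → true
Combine:
[1] true OR true = true
[2.1] NOT true = false
[2] false OR true OR false = true
[3] true OR true OR true = true
[4] true OR true OR true = true
[root] true AND true AND true AND true = true
Overall: true → awarded

Awarded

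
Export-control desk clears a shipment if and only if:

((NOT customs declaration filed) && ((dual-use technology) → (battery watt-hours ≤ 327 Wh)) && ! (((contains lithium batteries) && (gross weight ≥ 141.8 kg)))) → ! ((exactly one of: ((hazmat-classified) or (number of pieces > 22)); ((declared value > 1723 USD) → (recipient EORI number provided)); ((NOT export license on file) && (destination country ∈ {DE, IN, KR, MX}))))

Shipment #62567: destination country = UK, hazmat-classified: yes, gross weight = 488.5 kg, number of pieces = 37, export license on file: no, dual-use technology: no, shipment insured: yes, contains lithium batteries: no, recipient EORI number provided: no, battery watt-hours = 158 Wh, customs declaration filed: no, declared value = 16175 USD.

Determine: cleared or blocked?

Atomic conditions:
  NOT customs declaration filed: no → true
  dual-use technology: no → false
  battery watt-hours ≤ 327 Wh: 158 ≤ 327 is true
  contains lithium batteries: no → false
  gross weight ≥ 141.8 kg: 488.5 ≥ 141.8 is true
  hazmat-classified: yes → true
  number of pieces > 22: 37 > 22 is true
  declared value > 1723 USD: 16175 > 1723 is true
  recipient EORI number provided: no → false
  NOT export license on file: no → true
  destination country ∈ {DE, IN, KR, MX}: UK is not in the set → false
Combine:
[1.2] false → true (antecedent false ⇒ implication holds) = true
[1.3.1] false AND true = false
[1.3] NOT false = true
[1] true AND true AND true = true
[2.1.1] true OR true = true
[2.1.2] true → false = false
[2.1.3] true AND false = false
[2.1] exactly-one(true, false, false) = true
[2] NOT true = false
[root] true → false = false
Overall: false → blocked

Blocked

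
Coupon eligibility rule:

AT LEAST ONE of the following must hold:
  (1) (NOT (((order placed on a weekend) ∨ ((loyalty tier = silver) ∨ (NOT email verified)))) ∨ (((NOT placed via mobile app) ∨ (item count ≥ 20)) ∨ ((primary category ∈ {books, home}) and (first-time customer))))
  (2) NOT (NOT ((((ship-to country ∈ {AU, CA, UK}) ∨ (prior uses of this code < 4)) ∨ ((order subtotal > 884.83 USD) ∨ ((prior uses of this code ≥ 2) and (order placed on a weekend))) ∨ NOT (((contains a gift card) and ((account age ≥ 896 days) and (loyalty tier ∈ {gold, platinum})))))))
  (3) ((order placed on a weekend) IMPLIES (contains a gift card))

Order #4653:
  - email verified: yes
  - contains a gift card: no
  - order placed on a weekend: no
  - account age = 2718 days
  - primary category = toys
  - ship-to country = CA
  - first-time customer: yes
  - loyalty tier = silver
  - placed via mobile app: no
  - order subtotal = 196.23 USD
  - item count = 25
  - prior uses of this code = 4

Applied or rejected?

Applied

Atomic conditions:
  order placed on a weekend: no → false
  loyalty tier = silver: silver == silver is true
  NOT email verified: yes → false
  NOT placed via mobile app: no → true
  item count ≥ 20: 25 ≥ 20 is true
  primary category ∈ {books, home}: toys is not in the set → false
  first-time customer: yes → true
  ship-to country ∈ {AU, CA, UK}: CA is in the set → true
  prior uses of this code < 4: 4 < 4 is false
  order subtotal > 884.83 USD: 196.23 > 884.83 is false
  prior uses of this code ≥ 2: 4 ≥ 2 is true
  contains a gift card: no → false
  account age ≥ 896 days: 2718 ≥ 896 is true
  loyalty tier ∈ {gold, platinum}: silver is not in the set → false
Combine:
[1.1.1.2] true OR false = true
[1.1.1] false OR true = true
[1.1] NOT true = false
[1.2.1] true OR true = true
[1.2.2] false AND true = false
[1.2] true OR false = true
[1] false OR true = true
[2.1.1.1] true OR false = true
[2.1.1.2.2] true AND false = false
[2.1.1.2] false OR false = false
[2.1.1.3.1.2] true AND false = false
[2.1.1.3.1] false AND false = false
[2.1.1.3] NOT false = true
[2.1.1] true OR false OR true = true
[2.1] NOT true = false
[2] NOT false = true
[3] false → false (antecedent false ⇒ implication holds) = true
[root] true OR true OR true = true
Overall: true → applied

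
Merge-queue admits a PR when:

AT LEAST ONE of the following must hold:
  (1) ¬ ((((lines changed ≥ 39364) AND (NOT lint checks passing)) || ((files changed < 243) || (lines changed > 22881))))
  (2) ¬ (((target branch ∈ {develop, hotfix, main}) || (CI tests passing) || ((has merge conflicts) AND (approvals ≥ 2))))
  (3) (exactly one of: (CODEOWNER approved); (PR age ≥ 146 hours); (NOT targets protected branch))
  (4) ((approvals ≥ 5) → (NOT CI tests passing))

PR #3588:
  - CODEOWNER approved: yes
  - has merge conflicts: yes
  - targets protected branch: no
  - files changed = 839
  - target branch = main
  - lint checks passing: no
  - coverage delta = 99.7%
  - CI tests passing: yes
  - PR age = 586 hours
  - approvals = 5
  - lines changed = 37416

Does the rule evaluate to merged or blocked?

Atomic conditions:
  lines changed ≥ 39364: 37416 ≥ 39364 is false
  NOT lint checks passing: no → true
  files changed < 243: 839 < 243 is false
  lines changed > 22881: 37416 > 22881 is true
  target branch ∈ {develop, hotfix, main}: main is in the set → true
  CI tests passing: yes → true
  has merge conflicts: yes → true
  approvals ≥ 2: 5 ≥ 2 is true
  CODEOWNER approved: yes → true
  PR age ≥ 146 hours: 586 ≥ 146 is true
  NOT targets protected branch: no → true
  approvals ≥ 5: 5 ≥ 5 is true
  NOT CI tests passing: yes → false
Combine:
[1.1.1] false AND true = false
[1.1.2] false OR true = true
[1.1] false OR true = true
[1] NOT true = false
[2.1.3] true AND true = true
[2.1] true OR true OR true = true
[2] NOT true = false
[3] exactly-one(true, true, true) = false
[4] true → false = false
[root] false OR false OR false OR false = false
Overall: false → blocked

Blocked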